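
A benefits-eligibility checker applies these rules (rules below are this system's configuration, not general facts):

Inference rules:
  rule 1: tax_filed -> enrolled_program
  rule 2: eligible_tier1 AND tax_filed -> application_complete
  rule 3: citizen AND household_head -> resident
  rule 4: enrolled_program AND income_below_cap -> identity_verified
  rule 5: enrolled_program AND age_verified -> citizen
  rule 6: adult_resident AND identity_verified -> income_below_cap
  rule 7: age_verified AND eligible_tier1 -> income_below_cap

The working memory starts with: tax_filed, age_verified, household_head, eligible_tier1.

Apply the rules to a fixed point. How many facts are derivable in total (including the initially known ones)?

[1] rule 1 [tax_filed -> enrolled_program]; rule 2 [eligible_tier1 AND tax_filed -> application_complete]; rule 7 [age_verified AND eligible_tier1 -> income_below_cap]. ⇒ new: enrolled_program, application_complete, income_below_cap.
[2] rule 4 [enrolled_program AND income_below_cap -> identity_verified]; rule 5 [enrolled_program AND age_verified -> citizen]. ⇒ new: identity_verified, citizen.
[3] rule 3 [citizen AND household_head -> resident]. ⇒ new: resident.
Closure: {age_verified, application_complete, citizen, eligible_tier1, enrolled_program, household_head, identity_verified, income_below_cap, resident, tax_filed} — 10 facts.

10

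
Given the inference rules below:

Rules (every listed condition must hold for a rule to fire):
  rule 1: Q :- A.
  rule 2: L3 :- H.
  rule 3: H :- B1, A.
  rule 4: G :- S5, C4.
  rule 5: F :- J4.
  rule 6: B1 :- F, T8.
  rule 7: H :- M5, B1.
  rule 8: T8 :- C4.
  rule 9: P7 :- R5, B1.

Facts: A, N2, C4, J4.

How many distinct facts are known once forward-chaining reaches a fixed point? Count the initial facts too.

Round 1: rule 1 [Q :- A.]; rule 5 [F :- J4.]; rule 8 [T8 :- C4.]. New: Q, F, T8.
Round 2: rule 6 [B1 :- F, T8.]. New: B1.
Round 3: rule 3 [H :- B1, A.]. New: H.
Round 4: rule 2 [L3 :- H.]. New: L3.
Closure: {A, B1, C4, F, H, J4, L3, N2, Q, T8} — 10 facts.

10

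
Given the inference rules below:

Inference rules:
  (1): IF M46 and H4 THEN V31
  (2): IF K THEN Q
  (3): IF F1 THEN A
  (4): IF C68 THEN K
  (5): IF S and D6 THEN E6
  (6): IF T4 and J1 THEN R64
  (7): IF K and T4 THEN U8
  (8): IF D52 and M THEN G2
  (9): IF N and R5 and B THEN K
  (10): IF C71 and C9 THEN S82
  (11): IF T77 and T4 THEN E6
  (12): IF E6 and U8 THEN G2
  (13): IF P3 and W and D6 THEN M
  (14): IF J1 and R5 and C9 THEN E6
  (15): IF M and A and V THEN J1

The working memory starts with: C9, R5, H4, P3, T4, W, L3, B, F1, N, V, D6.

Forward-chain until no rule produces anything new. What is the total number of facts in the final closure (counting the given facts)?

Round 1 — (3), (9), (13), derive A, K, M.
Round 2 — (2), (7), (15), derive Q, U8, J1.
Round 3 — (6), (14), derive R64, E6.
Round 4 — (12), derive G2.
Closure: {A, B, C9, D6, E6, F1, G2, H4, J1, K, L3, M, N, P3, Q, R5, R64, T4, U8, V, W} — 21 facts.

21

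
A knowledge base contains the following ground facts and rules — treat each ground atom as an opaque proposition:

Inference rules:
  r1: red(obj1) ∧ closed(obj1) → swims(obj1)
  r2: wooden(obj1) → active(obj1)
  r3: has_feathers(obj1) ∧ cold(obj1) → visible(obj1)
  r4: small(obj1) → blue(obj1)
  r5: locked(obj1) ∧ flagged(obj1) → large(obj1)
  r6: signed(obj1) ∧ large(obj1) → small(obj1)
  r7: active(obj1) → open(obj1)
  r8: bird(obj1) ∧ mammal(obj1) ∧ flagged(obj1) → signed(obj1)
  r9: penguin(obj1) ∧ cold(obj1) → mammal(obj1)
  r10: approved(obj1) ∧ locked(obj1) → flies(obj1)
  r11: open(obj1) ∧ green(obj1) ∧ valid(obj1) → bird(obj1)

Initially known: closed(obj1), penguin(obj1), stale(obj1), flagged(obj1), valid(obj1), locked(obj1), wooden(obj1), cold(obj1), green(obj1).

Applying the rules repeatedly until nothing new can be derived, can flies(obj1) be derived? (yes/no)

no

Round 1: r2 [wooden(obj1) → active(obj1)]; r5 [locked(obj1) ∧ flagged(obj1) → large(obj1)]; r9 [penguin(obj1) ∧ cold(obj1) → mammal(obj1)]. New: active(obj1), large(obj1), mammal(obj1).
Round 2: r7 [active(obj1) → open(obj1)]. New: open(obj1).
Round 3: r11 [open(obj1) ∧ green(obj1) ∧ valid(obj1) → bird(obj1)]. New: bird(obj1).
Round 4: r8 [bird(obj1) ∧ mammal(obj1) ∧ flagged(obj1) → signed(obj1)]. New: signed(obj1).
Round 5: r6 [signed(obj1) ∧ large(obj1) → small(obj1)]. New: small(obj1).
Round 6: r4 [small(obj1) → blue(obj1)]. New: blue(obj1).
Fixed point reached. flies(obj1) is concluded only by r10; r10 needs approved(obj1) (never derived).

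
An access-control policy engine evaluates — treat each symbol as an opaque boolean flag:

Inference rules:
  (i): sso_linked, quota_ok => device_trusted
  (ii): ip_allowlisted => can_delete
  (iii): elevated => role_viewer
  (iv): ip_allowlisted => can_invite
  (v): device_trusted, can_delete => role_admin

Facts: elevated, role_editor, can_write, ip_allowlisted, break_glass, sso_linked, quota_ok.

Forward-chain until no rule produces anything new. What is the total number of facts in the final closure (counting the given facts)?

12

[1] (i) [sso_linked, quota_ok => device_trusted]; (ii) [ip_allowlisted => can_delete]; (iii) [elevated => role_viewer]; (iv) [ip_allowlisted => can_invite]. ⇒ new: device_trusted, can_delete, role_viewer, can_invite.
[2] (v) [device_trusted, can_delete => role_admin]. ⇒ new: role_admin.
Closure: {break_glass, can_delete, can_invite, can_write, device_trusted, elevated, ip_allowlisted, quota_ok, role_admin, role_editor, role_viewer, sso_linked} — 12 facts.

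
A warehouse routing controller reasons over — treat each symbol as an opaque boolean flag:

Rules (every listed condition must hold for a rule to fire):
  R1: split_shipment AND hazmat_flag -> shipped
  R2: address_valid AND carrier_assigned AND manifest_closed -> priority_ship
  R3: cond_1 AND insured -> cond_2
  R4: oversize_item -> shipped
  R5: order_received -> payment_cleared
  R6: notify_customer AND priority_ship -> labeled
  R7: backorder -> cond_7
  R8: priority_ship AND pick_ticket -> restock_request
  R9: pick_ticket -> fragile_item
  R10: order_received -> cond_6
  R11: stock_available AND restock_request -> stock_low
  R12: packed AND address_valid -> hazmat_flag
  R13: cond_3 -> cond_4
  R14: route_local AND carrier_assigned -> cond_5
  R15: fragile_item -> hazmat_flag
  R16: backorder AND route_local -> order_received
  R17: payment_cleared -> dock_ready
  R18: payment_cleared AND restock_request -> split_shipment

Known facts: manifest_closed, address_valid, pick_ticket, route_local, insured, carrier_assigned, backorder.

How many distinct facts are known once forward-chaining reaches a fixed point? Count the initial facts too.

19

Round 1: R2 [address_valid AND carrier_assigned AND manifest_closed -> priority_ship]; R7 [backorder -> cond_7]; R9 [pick_ticket -> fragile_item]; R14 [route_local AND carrier_assigned -> cond_5]; R16 [backorder AND route_local -> order_received]. Adds priority_ship, cond_7, fragile_item, cond_5, order_received.
Round 2: R5 [order_received -> payment_cleared]; R8 [priority_ship AND pick_ticket -> restock_request]; R10 [order_received -> cond_6]; R15 [fragile_item -> hazmat_flag]. Adds payment_cleared, restock_request, cond_6, hazmat_flag.
Round 3: R17 [payment_cleared -> dock_ready]; R18 [payment_cleared AND restock_request -> split_shipment]. Adds dock_ready, split_shipment.
Round 4: R1 [split_shipment AND hazmat_flag -> shipped]. Adds shipped.
Closure: {address_valid, backorder, carrier_assigned, cond_5, cond_6, cond_7, dock_ready, fragile_item, hazmat_flag, insured, manifest_closed, order_received, payment_cleared, pick_ticket, priority_ship, restock_request, route_local, shipped, split_shipment} — 19 facts.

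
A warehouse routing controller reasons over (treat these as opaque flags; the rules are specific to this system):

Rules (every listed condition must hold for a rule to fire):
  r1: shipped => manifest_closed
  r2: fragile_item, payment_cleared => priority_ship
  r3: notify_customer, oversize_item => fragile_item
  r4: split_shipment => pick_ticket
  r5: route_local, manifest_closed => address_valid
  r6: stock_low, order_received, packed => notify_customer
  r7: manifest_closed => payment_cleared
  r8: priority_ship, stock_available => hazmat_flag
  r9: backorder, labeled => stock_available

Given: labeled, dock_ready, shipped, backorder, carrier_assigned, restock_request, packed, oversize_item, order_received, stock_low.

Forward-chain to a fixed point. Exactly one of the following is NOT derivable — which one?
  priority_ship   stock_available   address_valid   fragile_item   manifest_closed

Round 1 — r1, r6, r9, derive manifest_closed, notify_customer, stock_available.
Round 2 — r3, r7, derive fragile_item, payment_cleared.
Round 3 — r2, derive priority_ship.
Round 4 — r8, derive hazmat_flag.
Derived: priority_ship (round 3), stock_available (round 1), fragile_item (round 2), manifest_closed (round 1). address_valid never appears in any round.

address_valid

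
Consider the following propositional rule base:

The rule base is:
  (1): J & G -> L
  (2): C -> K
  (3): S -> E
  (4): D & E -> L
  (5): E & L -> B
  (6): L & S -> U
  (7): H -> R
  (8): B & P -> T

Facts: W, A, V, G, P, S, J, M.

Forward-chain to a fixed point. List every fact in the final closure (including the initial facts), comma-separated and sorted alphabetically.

A, B, E, G, J, L, M, P, S, T, U, V, W

Round 1: (1) [J & G -> L]; (3) [S -> E]. Adds L, E.
Round 2: (5) [E & L -> B]; (6) [L & S -> U]. Adds B, U.
Round 3: (8) [B & P -> T]. Adds T.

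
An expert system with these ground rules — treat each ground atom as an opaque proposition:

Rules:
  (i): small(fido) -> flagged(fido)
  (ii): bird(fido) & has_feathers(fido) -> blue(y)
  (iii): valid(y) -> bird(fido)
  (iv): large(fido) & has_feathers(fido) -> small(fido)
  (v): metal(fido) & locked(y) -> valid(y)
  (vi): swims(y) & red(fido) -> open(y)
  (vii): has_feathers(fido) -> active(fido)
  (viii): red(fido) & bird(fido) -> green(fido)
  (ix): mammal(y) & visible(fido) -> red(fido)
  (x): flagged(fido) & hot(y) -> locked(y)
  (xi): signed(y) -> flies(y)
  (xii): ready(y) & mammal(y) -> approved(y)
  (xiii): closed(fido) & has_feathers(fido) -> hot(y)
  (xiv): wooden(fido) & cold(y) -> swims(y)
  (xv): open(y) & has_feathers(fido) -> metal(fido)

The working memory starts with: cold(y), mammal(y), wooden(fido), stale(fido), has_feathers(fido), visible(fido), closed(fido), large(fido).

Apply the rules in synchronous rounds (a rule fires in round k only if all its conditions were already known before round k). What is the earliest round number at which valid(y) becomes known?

[1] (iv) [large(fido) & has_feathers(fido) -> small(fido)]; (vii) [has_feathers(fido) -> active(fido)]; (ix) [mammal(y) & visible(fido) -> red(fido)]; (xiii) [closed(fido) & has_feathers(fido) -> hot(y)]; (xiv) [wooden(fido) & cold(y) -> swims(y)]. ⇒ new: small(fido), active(fido), red(fido), hot(y), swims(y).
[2] (i) [small(fido) -> flagged(fido)]; (vi) [swims(y) & red(fido) -> open(y)]. ⇒ new: flagged(fido), open(y).
[3] (x) [flagged(fido) & hot(y) -> locked(y)]; (xv) [open(y) & has_feathers(fido) -> metal(fido)]. ⇒ new: locked(y), metal(fido).
[4] (v) [metal(fido) & locked(y) -> valid(y)]. ⇒ new: valid(y).
valid(y) first appears in round 4.

4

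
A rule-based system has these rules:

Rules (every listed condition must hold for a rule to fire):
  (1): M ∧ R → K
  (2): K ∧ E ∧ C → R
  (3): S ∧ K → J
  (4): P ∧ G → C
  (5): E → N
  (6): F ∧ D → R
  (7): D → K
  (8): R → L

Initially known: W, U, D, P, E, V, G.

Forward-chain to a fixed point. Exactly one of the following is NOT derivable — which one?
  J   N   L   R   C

Round 1 fires (4), (5), (7), giving C, N, K.
Round 2 fires (2), giving R.
Round 3 fires (8), giving L.
Derived: L (round 3), R (round 2), N (round 1), C (round 1). J never appears in any round.

J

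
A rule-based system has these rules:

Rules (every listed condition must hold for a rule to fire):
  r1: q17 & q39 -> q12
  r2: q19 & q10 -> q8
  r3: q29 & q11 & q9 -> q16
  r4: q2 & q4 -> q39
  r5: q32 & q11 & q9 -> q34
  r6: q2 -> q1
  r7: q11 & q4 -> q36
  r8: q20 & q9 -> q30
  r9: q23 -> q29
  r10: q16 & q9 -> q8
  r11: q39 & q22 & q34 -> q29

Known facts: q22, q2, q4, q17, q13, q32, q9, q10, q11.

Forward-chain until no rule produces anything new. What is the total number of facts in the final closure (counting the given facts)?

Round 1 — r4, r5, r6, r7, derive q39, q34, q1, q36.
Round 2 — r1, r11, derive q12, q29.
Round 3 — r3, derive q16.
Round 4 — r10, derive q8.
Closure: {q1, q10, q11, q12, q13, q16, q17, q2, q22, q29, q32, q34, q36, q39, q4, q8, q9} — 17 facts.

17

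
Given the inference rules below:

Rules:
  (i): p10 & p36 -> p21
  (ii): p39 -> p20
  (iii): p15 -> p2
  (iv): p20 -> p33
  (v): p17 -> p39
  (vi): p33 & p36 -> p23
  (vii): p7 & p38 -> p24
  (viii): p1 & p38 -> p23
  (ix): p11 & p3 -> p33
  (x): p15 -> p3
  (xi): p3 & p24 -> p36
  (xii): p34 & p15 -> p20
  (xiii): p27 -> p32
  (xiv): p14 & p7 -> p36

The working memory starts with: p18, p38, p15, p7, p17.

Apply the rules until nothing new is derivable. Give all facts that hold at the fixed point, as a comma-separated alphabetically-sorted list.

p15, p17, p18, p2, p20, p23, p24, p3, p33, p36, p38, p39, p7

Round 1: (iii) [p15 -> p2]; (v) [p17 -> p39]; (vii) [p7 & p38 -> p24]; (x) [p15 -> p3]. New: p2, p39, p24, p3.
Round 2: (ii) [p39 -> p20]; (xi) [p3 & p24 -> p36]. New: p20, p36.
Round 3: (iv) [p20 -> p33]. New: p33.
Round 4: (vi) [p33 & p36 -> p23]. New: p23.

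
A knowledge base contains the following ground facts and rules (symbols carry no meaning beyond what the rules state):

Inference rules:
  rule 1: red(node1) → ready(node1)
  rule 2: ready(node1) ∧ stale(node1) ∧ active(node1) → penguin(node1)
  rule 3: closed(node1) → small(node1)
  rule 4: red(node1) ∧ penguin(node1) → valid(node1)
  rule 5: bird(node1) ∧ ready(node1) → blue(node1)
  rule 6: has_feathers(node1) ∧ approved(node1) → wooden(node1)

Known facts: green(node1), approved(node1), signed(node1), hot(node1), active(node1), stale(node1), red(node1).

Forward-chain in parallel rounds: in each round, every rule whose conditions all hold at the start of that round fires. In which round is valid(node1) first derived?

Round 1: rule 1 [red(node1) → ready(node1)]. Adds ready(node1).
Round 2: rule 2 [ready(node1) ∧ stale(node1) ∧ active(node1) → penguin(node1)]. Adds penguin(node1).
Round 3: rule 4 [red(node1) ∧ penguin(node1) → valid(node1)]. Adds valid(node1).
valid(node1) first appears in round 3.

3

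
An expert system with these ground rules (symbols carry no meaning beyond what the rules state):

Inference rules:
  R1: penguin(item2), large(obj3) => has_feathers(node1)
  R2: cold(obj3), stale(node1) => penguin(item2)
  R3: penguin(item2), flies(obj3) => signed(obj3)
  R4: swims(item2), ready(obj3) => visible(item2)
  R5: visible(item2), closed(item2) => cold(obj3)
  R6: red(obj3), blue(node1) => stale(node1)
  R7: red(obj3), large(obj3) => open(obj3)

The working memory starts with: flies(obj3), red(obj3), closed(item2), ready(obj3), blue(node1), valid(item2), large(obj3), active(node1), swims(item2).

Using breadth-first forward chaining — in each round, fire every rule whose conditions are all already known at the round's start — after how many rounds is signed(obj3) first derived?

4

[1] R4 [swims(item2), ready(obj3) => visible(item2)]; R6 [red(obj3), blue(node1) => stale(node1)]; R7 [red(obj3), large(obj3) => open(obj3)]. ⇒ new: visible(item2), stale(node1), open(obj3).
[2] R5 [visible(item2), closed(item2) => cold(obj3)]. ⇒ new: cold(obj3).
[3] R2 [cold(obj3), stale(node1) => penguin(item2)]. ⇒ new: penguin(item2).
[4] R1 [penguin(item2), large(obj3) => has_feathers(node1)]; R3 [penguin(item2), flies(obj3) => signed(obj3)]. ⇒ new: has_feathers(node1), signed(obj3).
signed(obj3) first appears in round 4.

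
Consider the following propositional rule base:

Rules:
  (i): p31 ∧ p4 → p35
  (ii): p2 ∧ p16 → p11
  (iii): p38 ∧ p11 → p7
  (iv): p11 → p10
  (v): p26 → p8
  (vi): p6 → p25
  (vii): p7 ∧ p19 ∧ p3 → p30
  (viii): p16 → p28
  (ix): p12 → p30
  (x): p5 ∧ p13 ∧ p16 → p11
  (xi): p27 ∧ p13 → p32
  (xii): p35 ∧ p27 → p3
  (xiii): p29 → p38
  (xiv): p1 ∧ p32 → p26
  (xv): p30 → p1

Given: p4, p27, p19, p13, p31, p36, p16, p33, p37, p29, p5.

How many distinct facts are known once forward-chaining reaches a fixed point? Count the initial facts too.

23

[1] (i) [p31 ∧ p4 → p35]; (viii) [p16 → p28]; (x) [p5 ∧ p13 ∧ p16 → p11]; (xi) [p27 ∧ p13 → p32]; (xiii) [p29 → p38]. ⇒ new: p35, p28, p11, p32, p38.
[2] (iii) [p38 ∧ p11 → p7]; (iv) [p11 → p10]; (xii) [p35 ∧ p27 → p3]. ⇒ new: p7, p10, p3.
[3] (vii) [p7 ∧ p19 ∧ p3 → p30]. ⇒ new: p30.
[4] (xv) [p30 → p1]. ⇒ new: p1.
[5] (xiv) [p1 ∧ p32 → p26]. ⇒ new: p26.
[6] (v) [p26 → p8]. ⇒ new: p8.
Closure: {p1, p10, p11, p13, p16, p19, p26, p27, p28, p29, p3, p30, p31, p32, p33, p35, p36, p37, p38, p4, p5, p7, p8} — 23 facts.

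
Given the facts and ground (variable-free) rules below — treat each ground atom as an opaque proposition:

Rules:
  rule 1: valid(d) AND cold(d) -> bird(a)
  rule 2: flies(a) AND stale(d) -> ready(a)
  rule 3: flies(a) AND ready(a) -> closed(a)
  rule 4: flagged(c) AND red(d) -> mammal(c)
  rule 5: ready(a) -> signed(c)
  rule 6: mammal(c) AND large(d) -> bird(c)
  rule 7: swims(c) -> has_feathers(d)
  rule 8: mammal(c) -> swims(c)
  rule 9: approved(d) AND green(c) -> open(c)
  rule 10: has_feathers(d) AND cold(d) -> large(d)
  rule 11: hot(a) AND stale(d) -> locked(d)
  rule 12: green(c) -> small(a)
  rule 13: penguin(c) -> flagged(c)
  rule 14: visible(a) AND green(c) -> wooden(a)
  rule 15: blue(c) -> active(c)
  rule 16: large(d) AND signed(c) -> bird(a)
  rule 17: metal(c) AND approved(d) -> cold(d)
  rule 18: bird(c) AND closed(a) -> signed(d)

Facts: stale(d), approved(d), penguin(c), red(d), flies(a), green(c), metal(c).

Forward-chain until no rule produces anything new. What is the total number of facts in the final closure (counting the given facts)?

Round 1: rule 2 [flies(a) AND stale(d) -> ready(a)]; rule 9 [approved(d) AND green(c) -> open(c)]; rule 12 [green(c) -> small(a)]; rule 13 [penguin(c) -> flagged(c)]; rule 17 [metal(c) AND approved(d) -> cold(d)]. Adds ready(a), open(c), small(a), flagged(c), cold(d).
Round 2: rule 3 [flies(a) AND ready(a) -> closed(a)]; rule 4 [flagged(c) AND red(d) -> mammal(c)]; rule 5 [ready(a) -> signed(c)]. Adds closed(a), mammal(c), signed(c).
Round 3: rule 8 [mammal(c) -> swims(c)]. Adds swims(c).
Round 4: rule 7 [swims(c) -> has_feathers(d)]. Adds has_feathers(d).
Round 5: rule 10 [has_feathers(d) AND cold(d) -> large(d)]. Adds large(d).
Round 6: rule 6 [mammal(c) AND large(d) -> bird(c)]; rule 16 [large(d) AND signed(c) -> bird(a)]. Adds bird(c), bird(a).
Round 7: rule 18 [bird(c) AND closed(a) -> signed(d)]. Adds signed(d).
Closure: {approved(d), bird(a), bird(c), closed(a), cold(d), flagged(c), flies(a), green(c), has_feathers(d), large(d), mammal(c), metal(c), open(c), penguin(c), ready(a), red(d), signed(c), signed(d), small(a), stale(d), swims(c)} — 21 facts.

21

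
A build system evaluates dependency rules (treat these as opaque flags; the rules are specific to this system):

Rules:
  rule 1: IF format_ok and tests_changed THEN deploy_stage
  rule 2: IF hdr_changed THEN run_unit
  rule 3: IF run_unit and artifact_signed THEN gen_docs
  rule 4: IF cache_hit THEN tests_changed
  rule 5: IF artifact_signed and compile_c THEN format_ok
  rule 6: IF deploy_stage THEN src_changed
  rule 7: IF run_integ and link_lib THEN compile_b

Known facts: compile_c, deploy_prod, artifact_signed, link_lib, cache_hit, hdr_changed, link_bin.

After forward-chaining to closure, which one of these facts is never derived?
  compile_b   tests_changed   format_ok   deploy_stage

compile_b

Round 1: rule 2 [IF hdr_changed THEN run_unit]; rule 4 [IF cache_hit THEN tests_changed]; rule 5 [IF artifact_signed and compile_c THEN format_ok]. New: run_unit, tests_changed, format_ok.
Round 2: rule 1 [IF format_ok and tests_changed THEN deploy_stage]; rule 3 [IF run_unit and artifact_signed THEN gen_docs]. New: deploy_stage, gen_docs.
Round 3: rule 6 [IF deploy_stage THEN src_changed]. New: src_changed.
Derived: deploy_stage (round 2), tests_changed (round 1), format_ok (round 1). compile_b never appears in any round.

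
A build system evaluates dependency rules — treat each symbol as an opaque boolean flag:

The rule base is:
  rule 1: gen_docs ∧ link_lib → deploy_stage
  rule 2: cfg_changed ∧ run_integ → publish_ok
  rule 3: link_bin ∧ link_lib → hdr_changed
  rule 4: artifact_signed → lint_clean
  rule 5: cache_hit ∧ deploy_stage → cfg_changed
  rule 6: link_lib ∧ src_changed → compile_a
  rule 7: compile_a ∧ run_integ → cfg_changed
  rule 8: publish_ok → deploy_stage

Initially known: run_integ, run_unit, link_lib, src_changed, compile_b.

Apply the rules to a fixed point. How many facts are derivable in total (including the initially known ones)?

Round 1 — rule 6, derive compile_a.
Round 2 — rule 7, derive cfg_changed.
Round 3 — rule 2, derive publish_ok.
Round 4 — rule 8, derive deploy_stage.
Closure: {cfg_changed, compile_a, compile_b, deploy_stage, link_lib, publish_ok, run_integ, run_unit, src_changed} — 9 facts.

9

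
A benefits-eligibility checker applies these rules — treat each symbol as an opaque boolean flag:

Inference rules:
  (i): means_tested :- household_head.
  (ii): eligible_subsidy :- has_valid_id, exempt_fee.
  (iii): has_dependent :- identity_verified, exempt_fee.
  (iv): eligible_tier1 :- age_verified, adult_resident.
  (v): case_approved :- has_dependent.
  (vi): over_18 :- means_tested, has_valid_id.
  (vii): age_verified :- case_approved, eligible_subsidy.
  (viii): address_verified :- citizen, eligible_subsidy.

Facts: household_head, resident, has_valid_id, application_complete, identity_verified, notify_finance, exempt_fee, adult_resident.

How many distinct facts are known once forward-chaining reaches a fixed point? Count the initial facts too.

15

Round 1: (i) [means_tested :- household_head.]; (ii) [eligible_subsidy :- has_valid_id, exempt_fee.]; (iii) [has_dependent :- identity_verified, exempt_fee.]. Adds means_tested, eligible_subsidy, has_dependent.
Round 2: (v) [case_approved :- has_dependent.]; (vi) [over_18 :- means_tested, has_valid_id.]. Adds case_approved, over_18.
Round 3: (vii) [age_verified :- case_approved, eligible_subsidy.]. Adds age_verified.
Round 4: (iv) [eligible_tier1 :- age_verified, adult_resident.]. Adds eligible_tier1.
Closure: {adult_resident, age_verified, application_complete, case_approved, eligible_subsidy, eligible_tier1, exempt_fee, has_dependent, has_valid_id, household_head, identity_verified, means_tested, notify_finance, over_18, resident} — 15 facts.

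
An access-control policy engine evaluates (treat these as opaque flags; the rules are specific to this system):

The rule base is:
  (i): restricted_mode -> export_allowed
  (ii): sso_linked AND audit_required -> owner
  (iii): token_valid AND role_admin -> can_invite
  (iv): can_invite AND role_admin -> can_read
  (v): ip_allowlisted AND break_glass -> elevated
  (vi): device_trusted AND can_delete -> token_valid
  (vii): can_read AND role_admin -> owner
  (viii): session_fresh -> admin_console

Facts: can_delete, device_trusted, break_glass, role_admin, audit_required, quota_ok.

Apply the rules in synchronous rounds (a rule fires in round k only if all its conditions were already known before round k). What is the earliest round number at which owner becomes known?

4

Round 1 — (vi), derive token_valid.
Round 2 — (iii), derive can_invite.
Round 3 — (iv), derive can_read.
Round 4 — (vii), derive owner.
owner first appears in round 4.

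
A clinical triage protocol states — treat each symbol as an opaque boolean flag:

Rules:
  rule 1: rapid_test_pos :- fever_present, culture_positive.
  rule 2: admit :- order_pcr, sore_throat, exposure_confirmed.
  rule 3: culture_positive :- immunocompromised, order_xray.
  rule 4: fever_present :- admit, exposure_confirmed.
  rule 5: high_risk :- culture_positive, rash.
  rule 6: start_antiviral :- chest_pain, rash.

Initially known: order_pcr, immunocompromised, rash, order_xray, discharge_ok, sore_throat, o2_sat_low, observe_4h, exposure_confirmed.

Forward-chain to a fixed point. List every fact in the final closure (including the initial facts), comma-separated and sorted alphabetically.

[1] rule 2 [admit :- order_pcr, sore_throat, exposure_confirmed.]; rule 3 [culture_positive :- immunocompromised, order_xray.]. ⇒ new: admit, culture_positive.
[2] rule 4 [fever_present :- admit, exposure_confirmed.]; rule 5 [high_risk :- culture_positive, rash.]. ⇒ new: fever_present, high_risk.
[3] rule 1 [rapid_test_pos :- fever_present, culture_positive.]. ⇒ new: rapid_test_pos.

admit, culture_positive, discharge_ok, exposure_confirmed, fever_present, high_risk, immunocompromised, o2_sat_low, observe_4h, order_pcr, order_xray, rapid_test_pos, rash, sore_throat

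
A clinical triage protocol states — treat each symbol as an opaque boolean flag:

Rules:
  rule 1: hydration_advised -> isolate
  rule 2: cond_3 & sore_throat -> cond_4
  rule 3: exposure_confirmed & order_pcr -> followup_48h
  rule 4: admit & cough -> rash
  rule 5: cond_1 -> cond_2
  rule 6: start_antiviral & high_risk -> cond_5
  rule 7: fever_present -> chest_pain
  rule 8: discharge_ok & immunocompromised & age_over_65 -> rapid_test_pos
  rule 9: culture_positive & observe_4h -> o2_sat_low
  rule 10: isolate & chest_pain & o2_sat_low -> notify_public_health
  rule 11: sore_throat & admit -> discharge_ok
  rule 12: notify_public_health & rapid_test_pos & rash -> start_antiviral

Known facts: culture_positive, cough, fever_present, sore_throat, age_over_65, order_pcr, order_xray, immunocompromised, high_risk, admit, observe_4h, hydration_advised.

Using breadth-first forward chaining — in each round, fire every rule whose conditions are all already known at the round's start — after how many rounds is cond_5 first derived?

[1] rule 1 [hydration_advised -> isolate]; rule 4 [admit & cough -> rash]; rule 7 [fever_present -> chest_pain]; rule 9 [culture_positive & observe_4h -> o2_sat_low]; rule 11 [sore_throat & admit -> discharge_ok]. ⇒ new: isolate, rash, chest_pain, o2_sat_low, discharge_ok.
[2] rule 8 [discharge_ok & immunocompromised & age_over_65 -> rapid_test_pos]; rule 10 [isolate & chest_pain & o2_sat_low -> notify_public_health]. ⇒ new: rapid_test_pos, notify_public_health.
[3] rule 12 [notify_public_health & rapid_test_pos & rash -> start_antiviral]. ⇒ new: start_antiviral.
[4] rule 6 [start_antiviral & high_risk -> cond_5]. ⇒ new: cond_5.
cond_5 first appears in round 4.

4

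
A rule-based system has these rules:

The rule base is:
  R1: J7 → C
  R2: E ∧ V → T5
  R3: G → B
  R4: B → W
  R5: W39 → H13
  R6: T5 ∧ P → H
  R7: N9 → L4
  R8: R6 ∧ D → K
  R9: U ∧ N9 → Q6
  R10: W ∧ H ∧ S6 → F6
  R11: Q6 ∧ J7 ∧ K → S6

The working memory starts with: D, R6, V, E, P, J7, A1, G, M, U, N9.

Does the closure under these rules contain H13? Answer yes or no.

no

Round 1: R1 [J7 → C]; R2 [E ∧ V → T5]; R3 [G → B]; R7 [N9 → L4]; R8 [R6 ∧ D → K]; R9 [U ∧ N9 → Q6]. Adds C, T5, B, L4, K, Q6.
Round 2: R4 [B → W]; R6 [T5 ∧ P → H]; R11 [Q6 ∧ J7 ∧ K → S6]. Adds W, H, S6.
Round 3: R10 [W ∧ H ∧ S6 → F6]. Adds F6.
Fixed point reached. H13 is concluded only by R5; R5 needs W39 (never derived).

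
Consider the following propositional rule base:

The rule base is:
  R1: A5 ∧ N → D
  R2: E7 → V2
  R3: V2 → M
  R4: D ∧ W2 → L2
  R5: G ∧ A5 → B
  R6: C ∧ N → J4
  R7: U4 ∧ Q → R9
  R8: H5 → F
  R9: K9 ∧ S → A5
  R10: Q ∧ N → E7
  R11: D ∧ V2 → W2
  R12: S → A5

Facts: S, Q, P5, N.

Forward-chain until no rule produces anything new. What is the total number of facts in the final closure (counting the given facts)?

Round 1 fires R10, R12, giving E7, A5.
Round 2 fires R1, R2, giving D, V2.
Round 3 fires R3, R11, giving M, W2.
Round 4 fires R4, giving L2.
Closure: {A5, D, E7, L2, M, N, P5, Q, S, V2, W2} — 11 facts.

11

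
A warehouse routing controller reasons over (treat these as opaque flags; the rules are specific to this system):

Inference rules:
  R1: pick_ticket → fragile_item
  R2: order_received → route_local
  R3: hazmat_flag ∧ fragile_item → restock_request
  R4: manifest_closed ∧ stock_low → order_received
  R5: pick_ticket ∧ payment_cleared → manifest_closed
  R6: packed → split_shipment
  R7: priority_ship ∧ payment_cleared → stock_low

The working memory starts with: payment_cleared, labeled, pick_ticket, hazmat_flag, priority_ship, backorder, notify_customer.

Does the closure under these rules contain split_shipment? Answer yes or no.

[1] R1 [pick_ticket → fragile_item]; R5 [pick_ticket ∧ payment_cleared → manifest_closed]; R7 [priority_ship ∧ payment_cleared → stock_low]. ⇒ new: fragile_item, manifest_closed, stock_low.
[2] R3 [hazmat_flag ∧ fragile_item → restock_request]; R4 [manifest_closed ∧ stock_low → order_received]. ⇒ new: restock_request, order_received.
[3] R2 [order_received → route_local]. ⇒ new: route_local.
Fixed point reached. split_shipment is concluded only by R6; R6 needs packed (never derived).

no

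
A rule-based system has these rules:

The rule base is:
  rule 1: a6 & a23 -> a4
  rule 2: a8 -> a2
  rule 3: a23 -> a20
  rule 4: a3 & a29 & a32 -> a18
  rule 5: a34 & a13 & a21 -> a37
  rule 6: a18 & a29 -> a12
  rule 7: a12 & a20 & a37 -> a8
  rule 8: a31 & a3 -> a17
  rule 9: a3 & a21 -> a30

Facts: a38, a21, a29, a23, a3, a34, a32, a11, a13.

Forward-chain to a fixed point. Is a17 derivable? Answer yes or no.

no

Round 1: rule 3 [a23 -> a20]; rule 4 [a3 & a29 & a32 -> a18]; rule 5 [a34 & a13 & a21 -> a37]; rule 9 [a3 & a21 -> a30]. Adds a20, a18, a37, a30.
Round 2: rule 6 [a18 & a29 -> a12]. Adds a12.
Round 3: rule 7 [a12 & a20 & a37 -> a8]. Adds a8.
Round 4: rule 2 [a8 -> a2]. Adds a2.
Fixed point reached. a17 is concluded only by rule 8; rule 8 needs a31 (never derived).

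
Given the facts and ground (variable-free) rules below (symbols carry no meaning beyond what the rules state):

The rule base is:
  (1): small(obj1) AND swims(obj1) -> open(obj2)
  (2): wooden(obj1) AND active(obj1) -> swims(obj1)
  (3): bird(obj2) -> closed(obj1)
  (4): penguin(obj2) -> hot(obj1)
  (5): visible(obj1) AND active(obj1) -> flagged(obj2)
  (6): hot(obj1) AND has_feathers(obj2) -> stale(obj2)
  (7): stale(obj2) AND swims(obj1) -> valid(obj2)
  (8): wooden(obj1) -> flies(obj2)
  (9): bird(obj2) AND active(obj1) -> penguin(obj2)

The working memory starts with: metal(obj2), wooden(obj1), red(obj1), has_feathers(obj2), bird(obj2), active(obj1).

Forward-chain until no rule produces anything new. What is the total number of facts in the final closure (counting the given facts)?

Round 1: (2) [wooden(obj1) AND active(obj1) -> swims(obj1)]; (3) [bird(obj2) -> closed(obj1)]; (8) [wooden(obj1) -> flies(obj2)]; (9) [bird(obj2) AND active(obj1) -> penguin(obj2)]. Adds swims(obj1), closed(obj1), flies(obj2), penguin(obj2).
Round 2: (4) [penguin(obj2) -> hot(obj1)]. Adds hot(obj1).
Round 3: (6) [hot(obj1) AND has_feathers(obj2) -> stale(obj2)]. Adds stale(obj2).
Round 4: (7) [stale(obj2) AND swims(obj1) -> valid(obj2)]. Adds valid(obj2).
Closure: {active(obj1), bird(obj2), closed(obj1), flies(obj2), has_feathers(obj2), hot(obj1), metal(obj2), penguin(obj2), red(obj1), stale(obj2), swims(obj1), valid(obj2), wooden(obj1)} — 13 facts.

13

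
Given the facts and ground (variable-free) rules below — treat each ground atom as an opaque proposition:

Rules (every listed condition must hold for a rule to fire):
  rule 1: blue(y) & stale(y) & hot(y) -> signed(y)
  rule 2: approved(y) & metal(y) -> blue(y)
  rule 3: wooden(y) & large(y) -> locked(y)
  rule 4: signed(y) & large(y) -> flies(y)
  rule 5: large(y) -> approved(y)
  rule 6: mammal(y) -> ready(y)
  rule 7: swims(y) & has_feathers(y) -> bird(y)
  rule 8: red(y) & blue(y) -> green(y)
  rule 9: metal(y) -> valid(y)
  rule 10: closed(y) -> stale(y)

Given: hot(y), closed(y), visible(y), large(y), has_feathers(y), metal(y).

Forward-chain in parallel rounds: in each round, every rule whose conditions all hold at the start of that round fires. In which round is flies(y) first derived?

4

[1] rule 5 [large(y) -> approved(y)]; rule 9 [metal(y) -> valid(y)]; rule 10 [closed(y) -> stale(y)]. ⇒ new: approved(y), valid(y), stale(y).
[2] rule 2 [approved(y) & metal(y) -> blue(y)]. ⇒ new: blue(y).
[3] rule 1 [blue(y) & stale(y) & hot(y) -> signed(y)]. ⇒ new: signed(y).
[4] rule 4 [signed(y) & large(y) -> flies(y)]. ⇒ new: flies(y).
flies(y) first appears in round 4.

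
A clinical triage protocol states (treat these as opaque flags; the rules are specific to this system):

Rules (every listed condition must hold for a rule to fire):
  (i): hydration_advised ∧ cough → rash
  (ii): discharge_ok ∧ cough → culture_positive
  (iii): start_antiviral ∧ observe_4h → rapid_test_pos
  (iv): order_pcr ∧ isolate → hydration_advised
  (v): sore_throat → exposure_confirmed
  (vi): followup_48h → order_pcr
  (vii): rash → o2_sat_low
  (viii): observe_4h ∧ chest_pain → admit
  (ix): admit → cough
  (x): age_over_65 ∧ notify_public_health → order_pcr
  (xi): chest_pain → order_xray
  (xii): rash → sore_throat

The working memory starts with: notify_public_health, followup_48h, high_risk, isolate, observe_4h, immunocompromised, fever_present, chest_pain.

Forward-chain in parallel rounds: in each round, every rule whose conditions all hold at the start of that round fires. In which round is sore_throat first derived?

4

[1] (vi) [followup_48h → order_pcr]; (viii) [observe_4h ∧ chest_pain → admit]; (xi) [chest_pain → order_xray]. ⇒ new: order_pcr, admit, order_xray.
[2] (iv) [order_pcr ∧ isolate → hydration_advised]; (ix) [admit → cough]. ⇒ new: hydration_advised, cough.
[3] (i) [hydration_advised ∧ cough → rash]. ⇒ new: rash.
[4] (vii) [rash → o2_sat_low]; (xii) [rash → sore_throat]. ⇒ new: o2_sat_low, sore_throat.
sore_throat first appears in round 4.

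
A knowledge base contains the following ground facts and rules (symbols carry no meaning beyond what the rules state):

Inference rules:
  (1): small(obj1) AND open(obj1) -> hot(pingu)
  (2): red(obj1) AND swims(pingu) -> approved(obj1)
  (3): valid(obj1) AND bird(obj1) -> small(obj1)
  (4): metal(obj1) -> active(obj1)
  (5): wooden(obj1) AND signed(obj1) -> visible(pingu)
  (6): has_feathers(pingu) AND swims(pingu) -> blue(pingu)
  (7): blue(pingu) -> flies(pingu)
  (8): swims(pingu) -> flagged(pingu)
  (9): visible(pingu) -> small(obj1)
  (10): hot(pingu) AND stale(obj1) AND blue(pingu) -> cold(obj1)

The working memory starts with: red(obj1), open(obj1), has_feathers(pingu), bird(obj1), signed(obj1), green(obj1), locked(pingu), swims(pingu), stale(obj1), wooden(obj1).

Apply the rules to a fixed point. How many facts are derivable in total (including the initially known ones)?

18

[1] (2) [red(obj1) AND swims(pingu) -> approved(obj1)]; (5) [wooden(obj1) AND signed(obj1) -> visible(pingu)]; (6) [has_feathers(pingu) AND swims(pingu) -> blue(pingu)]; (8) [swims(pingu) -> flagged(pingu)]. ⇒ new: approved(obj1), visible(pingu), blue(pingu), flagged(pingu).
[2] (7) [blue(pingu) -> flies(pingu)]; (9) [visible(pingu) -> small(obj1)]. ⇒ new: flies(pingu), small(obj1).
[3] (1) [small(obj1) AND open(obj1) -> hot(pingu)]. ⇒ new: hot(pingu).
[4] (10) [hot(pingu) AND stale(obj1) AND blue(pingu) -> cold(obj1)]. ⇒ new: cold(obj1).
Closure: {approved(obj1), bird(obj1), blue(pingu), cold(obj1), flagged(pingu), flies(pingu), green(obj1), has_feathers(pingu), hot(pingu), locked(pingu), open(obj1), red(obj1), signed(obj1), small(obj1), stale(obj1), swims(pingu), visible(pingu), wooden(obj1)} — 18 facts.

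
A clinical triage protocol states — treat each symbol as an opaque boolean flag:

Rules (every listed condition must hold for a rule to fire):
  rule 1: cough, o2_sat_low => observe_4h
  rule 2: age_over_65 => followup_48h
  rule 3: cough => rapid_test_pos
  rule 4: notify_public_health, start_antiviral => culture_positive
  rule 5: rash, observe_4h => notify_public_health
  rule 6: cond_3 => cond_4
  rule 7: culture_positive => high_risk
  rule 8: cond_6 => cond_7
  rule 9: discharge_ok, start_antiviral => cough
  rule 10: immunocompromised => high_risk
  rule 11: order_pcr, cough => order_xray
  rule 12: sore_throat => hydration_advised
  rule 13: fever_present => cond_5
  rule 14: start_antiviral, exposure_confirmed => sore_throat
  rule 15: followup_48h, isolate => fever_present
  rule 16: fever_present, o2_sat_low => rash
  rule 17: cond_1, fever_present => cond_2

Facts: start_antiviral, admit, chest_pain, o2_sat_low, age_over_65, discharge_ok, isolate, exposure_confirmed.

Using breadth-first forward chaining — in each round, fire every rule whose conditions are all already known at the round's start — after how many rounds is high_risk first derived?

Round 1 fires rule 2, rule 9, rule 14, giving followup_48h, cough, sore_throat.
Round 2 fires rule 1, rule 3, rule 12, rule 15, giving observe_4h, rapid_test_pos, hydration_advised, fever_present.
Round 3 fires rule 13, rule 16, giving cond_5, rash.
Round 4 fires rule 5, giving notify_public_health.
Round 5 fires rule 4, giving culture_positive.
Round 6 fires rule 7, giving high_risk.
high_risk first appears in round 6.

6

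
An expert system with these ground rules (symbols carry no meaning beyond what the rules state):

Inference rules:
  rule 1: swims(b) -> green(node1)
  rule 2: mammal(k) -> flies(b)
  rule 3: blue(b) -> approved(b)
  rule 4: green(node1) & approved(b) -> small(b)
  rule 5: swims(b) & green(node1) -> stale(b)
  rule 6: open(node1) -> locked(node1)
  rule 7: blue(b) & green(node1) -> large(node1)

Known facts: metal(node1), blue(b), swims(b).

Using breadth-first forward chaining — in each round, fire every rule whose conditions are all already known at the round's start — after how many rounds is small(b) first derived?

2

[1] rule 1 [swims(b) -> green(node1)]; rule 3 [blue(b) -> approved(b)]. ⇒ new: green(node1), approved(b).
[2] rule 4 [green(node1) & approved(b) -> small(b)]; rule 5 [swims(b) & green(node1) -> stale(b)]; rule 7 [blue(b) & green(node1) -> large(node1)]. ⇒ new: small(b), stale(b), large(node1).
small(b) first appears in round 2.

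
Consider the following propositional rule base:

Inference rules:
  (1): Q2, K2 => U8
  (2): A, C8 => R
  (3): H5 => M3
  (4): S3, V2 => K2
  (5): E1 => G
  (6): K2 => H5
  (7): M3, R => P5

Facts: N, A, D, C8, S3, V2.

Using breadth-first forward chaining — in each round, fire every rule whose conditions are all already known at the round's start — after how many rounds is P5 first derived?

Round 1: (2) [A, C8 => R]; (4) [S3, V2 => K2]. Adds R, K2.
Round 2: (6) [K2 => H5]. Adds H5.
Round 3: (3) [H5 => M3]. Adds M3.
Round 4: (7) [M3, R => P5]. Adds P5.
P5 first appears in round 4.

4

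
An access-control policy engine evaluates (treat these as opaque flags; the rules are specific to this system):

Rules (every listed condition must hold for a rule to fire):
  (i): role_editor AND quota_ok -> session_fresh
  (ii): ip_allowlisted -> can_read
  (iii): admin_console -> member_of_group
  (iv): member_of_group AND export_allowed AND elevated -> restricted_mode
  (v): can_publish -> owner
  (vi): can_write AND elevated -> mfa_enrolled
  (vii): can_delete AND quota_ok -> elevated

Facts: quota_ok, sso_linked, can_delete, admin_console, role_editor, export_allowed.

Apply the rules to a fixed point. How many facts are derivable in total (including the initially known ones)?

10

Round 1: (i) [role_editor AND quota_ok -> session_fresh]; (iii) [admin_console -> member_of_group]; (vii) [can_delete AND quota_ok -> elevated]. New: session_fresh, member_of_group, elevated.
Round 2: (iv) [member_of_group AND export_allowed AND elevated -> restricted_mode]. New: restricted_mode.
Closure: {admin_console, can_delete, elevated, export_allowed, member_of_group, quota_ok, restricted_mode, role_editor, session_fresh, sso_linked} — 10 facts.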